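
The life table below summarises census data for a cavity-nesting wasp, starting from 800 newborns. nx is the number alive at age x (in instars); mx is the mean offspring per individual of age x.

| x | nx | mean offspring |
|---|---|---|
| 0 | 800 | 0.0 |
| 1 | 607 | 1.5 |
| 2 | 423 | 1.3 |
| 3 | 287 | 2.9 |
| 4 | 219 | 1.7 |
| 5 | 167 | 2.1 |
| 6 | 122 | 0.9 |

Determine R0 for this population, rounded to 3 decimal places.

3.907

lx = nx/n0 = nx/800: 1, 0.75875, 0.52875, 0.35875, 0.27375, 0.20875, 0.1525
lx·mx by age: 0, 1.138125, 0.687375, 1.040375, 0.465375, 0.438375, 0.13725
R0 = Σ lx·mx = 3.906875 → 3.907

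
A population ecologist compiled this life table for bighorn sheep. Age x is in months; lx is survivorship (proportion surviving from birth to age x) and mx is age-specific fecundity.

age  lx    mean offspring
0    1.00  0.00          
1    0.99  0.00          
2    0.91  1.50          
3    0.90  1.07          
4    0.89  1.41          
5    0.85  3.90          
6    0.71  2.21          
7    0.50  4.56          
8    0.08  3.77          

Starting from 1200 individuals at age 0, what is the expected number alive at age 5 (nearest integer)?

Expected survivors = N0 · l_5 = 1200 × 0.85 = 1020 → 1020

1020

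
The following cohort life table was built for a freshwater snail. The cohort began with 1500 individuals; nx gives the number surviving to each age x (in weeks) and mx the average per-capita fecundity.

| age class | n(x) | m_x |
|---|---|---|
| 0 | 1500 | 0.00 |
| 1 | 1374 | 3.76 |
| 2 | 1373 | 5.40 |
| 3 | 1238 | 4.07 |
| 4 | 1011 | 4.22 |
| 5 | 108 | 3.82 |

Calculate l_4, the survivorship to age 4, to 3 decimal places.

l_4 = n_4/n_0 = 1011/1500 = 0.674 → 0.674

0.674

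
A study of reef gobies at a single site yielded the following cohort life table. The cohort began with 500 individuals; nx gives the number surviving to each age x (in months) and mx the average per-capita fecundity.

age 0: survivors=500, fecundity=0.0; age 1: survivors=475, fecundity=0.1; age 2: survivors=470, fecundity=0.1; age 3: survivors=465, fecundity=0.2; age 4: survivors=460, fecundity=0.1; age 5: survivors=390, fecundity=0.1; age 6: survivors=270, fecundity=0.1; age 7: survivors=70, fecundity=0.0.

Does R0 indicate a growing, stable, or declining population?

lx = nx/n0 = nx/500: 1, 0.95, 0.94, 0.93, 0.92, 0.78, 0.54, 0.14
R0 = Σ lx·mx = 0 + 0.095 + 0.094 + 0.186 + 0.092 + 0.078 + 0.054 + 0 = 0.599
R0 < 1, so the population is declining.

declining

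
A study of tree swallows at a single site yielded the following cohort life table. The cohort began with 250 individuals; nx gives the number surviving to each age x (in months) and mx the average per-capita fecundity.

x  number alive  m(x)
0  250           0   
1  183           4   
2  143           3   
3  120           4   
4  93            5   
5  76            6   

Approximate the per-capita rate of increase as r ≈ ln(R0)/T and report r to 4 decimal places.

0.8315

lx = nx/n0 = nx/250: 1, 0.732, 0.572, 0.48, 0.372, 0.304
R0 = Σ lx·mx = 0 + 2.928 + 1.716 + 1.92 + 1.86 + 1.824 = 10.248
Σ x·lx·mx = 28.68; T = 28.68/10.248 = 2.79859…
r ≈ ln(R0)/T = ln(10.248)/2.79859… = 0.831518… → 0.8315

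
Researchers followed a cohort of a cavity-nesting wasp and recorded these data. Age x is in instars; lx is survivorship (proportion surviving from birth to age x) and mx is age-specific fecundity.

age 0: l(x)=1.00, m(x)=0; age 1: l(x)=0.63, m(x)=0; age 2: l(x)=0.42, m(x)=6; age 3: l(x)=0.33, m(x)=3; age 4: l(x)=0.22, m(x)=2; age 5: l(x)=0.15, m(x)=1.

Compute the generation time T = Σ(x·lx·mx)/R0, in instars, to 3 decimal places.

2.566

lx·mx: 0, 0, 2.52, 0.99, 0.44, 0.15 → R0 = 4.1
x·lx·mx: 0, 0, 5.04, 2.97, 1.76, 0.75 → Σ = 10.52
T = 10.52 / 4.1 = 2.565854… → 2.566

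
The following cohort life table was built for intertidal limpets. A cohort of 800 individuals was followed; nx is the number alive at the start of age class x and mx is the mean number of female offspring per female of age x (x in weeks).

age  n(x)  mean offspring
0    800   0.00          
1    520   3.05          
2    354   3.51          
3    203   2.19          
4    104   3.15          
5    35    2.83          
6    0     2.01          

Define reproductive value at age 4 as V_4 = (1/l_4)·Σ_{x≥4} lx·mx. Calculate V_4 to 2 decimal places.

lx = nx/n0 = nx/800: 1, 0.65, 0.4425, 0.25375, 0.13, 0.04375, 0
lx·mx for x ≥ 4: 0.4095, 0.123813…, 0 → sum = 0.533313…
V_4 = 0.533313… / l_4 = 0.533313… / 0.13 = 4.102404… → 4.10

4.10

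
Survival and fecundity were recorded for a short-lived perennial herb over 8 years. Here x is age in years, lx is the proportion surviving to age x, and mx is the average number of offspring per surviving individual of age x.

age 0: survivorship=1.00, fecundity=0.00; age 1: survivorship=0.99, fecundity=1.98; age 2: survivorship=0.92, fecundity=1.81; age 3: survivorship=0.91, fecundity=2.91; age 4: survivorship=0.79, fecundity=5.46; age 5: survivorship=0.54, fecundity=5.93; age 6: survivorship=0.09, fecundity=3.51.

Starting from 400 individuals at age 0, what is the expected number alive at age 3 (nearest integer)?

364

Expected survivors = N0 · l_3 = 400 × 0.91 = 364 → 364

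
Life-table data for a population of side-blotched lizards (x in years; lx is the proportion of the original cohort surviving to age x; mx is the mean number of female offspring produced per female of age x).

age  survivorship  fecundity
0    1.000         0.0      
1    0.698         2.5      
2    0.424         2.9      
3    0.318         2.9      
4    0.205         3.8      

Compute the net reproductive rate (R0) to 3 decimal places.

4.676

lx·mx by age: 0, 1.745, 1.2296, 0.9222, 0.779
R0 = Σ lx·mx = 4.6758 → 4.676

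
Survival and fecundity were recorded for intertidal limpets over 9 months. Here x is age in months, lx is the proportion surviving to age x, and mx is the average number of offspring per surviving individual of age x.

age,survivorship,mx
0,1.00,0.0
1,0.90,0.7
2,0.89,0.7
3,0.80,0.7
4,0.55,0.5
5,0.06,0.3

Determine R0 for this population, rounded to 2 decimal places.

2.11

lx·mx by age: 0, 0.63, 0.623, 0.56, 0.275, 0.018
R0 = Σ lx·mx = 2.106 → 2.11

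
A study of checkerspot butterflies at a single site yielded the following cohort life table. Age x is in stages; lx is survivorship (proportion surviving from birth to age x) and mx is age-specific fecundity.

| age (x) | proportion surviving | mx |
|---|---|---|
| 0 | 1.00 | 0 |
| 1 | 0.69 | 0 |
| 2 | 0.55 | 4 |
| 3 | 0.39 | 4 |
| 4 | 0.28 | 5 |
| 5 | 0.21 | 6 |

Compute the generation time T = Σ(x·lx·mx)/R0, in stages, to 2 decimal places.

3.27

lx·mx: 0, 0, 2.2, 1.56, 1.4, 1.26 → R0 = 6.42
x·lx·mx: 0, 0, 4.4, 4.68, 5.6, 6.3 → Σ = 20.98
T = 20.98 / 6.42 = 3.267913… → 3.27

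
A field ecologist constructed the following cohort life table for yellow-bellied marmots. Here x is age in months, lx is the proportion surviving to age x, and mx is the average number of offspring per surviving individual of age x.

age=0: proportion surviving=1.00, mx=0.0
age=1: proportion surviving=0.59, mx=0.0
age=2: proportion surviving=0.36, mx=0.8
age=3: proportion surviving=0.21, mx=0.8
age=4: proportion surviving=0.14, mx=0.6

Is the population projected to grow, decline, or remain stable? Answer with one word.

declining

R0 = Σ lx·mx = 0 + 0 + 0.288 + 0.168 + 0.084 = 0.54
R0 < 1, so the population is declining.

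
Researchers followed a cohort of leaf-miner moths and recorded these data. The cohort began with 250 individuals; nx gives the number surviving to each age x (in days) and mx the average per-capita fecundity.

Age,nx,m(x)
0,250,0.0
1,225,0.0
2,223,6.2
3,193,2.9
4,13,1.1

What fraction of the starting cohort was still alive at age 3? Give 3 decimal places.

0.772

l_3 = n_3/n_0 = 193/250 = 0.772 → 0.772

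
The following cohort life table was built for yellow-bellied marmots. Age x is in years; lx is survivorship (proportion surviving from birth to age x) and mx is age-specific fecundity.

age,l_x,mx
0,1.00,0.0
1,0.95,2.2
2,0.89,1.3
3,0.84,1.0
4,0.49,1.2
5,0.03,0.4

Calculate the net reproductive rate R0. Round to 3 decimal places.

lx·mx by age: 0, 2.09, 1.157, 0.84, 0.588, 0.012
R0 = Σ lx·mx = 4.687 → 4.687

4.687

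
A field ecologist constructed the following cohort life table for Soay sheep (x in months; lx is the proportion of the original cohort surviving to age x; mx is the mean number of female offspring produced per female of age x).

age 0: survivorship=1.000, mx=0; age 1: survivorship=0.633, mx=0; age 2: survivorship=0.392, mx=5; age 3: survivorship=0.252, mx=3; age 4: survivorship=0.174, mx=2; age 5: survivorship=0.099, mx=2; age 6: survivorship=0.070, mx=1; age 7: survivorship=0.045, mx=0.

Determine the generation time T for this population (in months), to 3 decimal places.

lx·mx: 0, 0, 1.96, 0.756, 0.348, 0.198, 0.07, 0 → R0 = 3.332
x·lx·mx: 0, 0, 3.92, 2.268, 1.392, 0.99, 0.42, 0 → Σ = 8.99
T = 8.99 / 3.332 = 2.698079… → 2.698

2.698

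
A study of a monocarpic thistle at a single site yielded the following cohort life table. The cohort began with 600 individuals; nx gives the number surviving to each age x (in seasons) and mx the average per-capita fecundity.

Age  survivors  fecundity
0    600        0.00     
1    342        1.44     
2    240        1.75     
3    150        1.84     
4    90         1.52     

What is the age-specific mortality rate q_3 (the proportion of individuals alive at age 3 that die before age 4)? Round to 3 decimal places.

lx = nx/n0 = nx/600: 1, 0.57, 0.4, 0.25, 0.15
q_3 = (l_3 − l_4) / l_3 = (0.25 − 0.15) / 0.25
     = 0.1 / 0.25 = 0.4 → 0.400

0.400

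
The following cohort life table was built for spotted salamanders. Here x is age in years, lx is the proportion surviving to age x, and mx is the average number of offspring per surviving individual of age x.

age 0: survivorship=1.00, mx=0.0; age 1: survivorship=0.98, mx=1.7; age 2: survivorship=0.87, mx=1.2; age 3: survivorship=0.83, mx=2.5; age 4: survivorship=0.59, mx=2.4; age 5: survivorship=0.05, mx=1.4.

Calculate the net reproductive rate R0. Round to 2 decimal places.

6.27

lx·mx by age: 0, 1.666, 1.044, 2.075, 1.416, 0.07
R0 = Σ lx·mx = 6.271 → 6.27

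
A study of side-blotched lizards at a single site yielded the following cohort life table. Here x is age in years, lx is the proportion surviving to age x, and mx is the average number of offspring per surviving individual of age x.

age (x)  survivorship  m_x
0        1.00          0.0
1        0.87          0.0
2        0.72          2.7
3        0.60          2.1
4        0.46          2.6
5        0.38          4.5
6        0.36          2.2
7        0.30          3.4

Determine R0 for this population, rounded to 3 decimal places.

lx·mx by age: 0, 0, 1.944, 1.26, 1.196, 1.71, 0.792, 1.02
R0 = Σ lx·mx = 7.922 → 7.922

7.922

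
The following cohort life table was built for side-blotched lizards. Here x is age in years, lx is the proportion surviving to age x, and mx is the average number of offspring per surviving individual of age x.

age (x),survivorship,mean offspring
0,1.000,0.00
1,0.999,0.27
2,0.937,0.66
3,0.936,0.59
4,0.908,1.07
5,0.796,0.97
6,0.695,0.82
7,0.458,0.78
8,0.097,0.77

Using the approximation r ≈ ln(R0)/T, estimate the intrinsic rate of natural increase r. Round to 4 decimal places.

0.3439

R0 = Σ lx·mx = 0 + 0.26973 + 0.61842 + 0.55224 + 0.97156 + 0.77212 + 0.5699 + 0.35724 + 0.07469 = 4.1859
Σ x·lx·mx = 17.42773; T = 17.42773/4.1859 = 4.16344…
r ≈ ln(R0)/T = ln(4.1859)/4.16344… = 0.34388… → 0.3439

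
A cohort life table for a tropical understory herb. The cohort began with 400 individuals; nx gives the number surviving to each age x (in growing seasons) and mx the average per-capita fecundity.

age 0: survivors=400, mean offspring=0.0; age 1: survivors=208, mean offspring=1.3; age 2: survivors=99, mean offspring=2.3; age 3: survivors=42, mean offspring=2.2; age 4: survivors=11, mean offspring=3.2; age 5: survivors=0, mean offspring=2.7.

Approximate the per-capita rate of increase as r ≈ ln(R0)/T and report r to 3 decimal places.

0.245

lx = nx/n0 = nx/400: 1, 0.52, 0.2475, 0.105, 0.0275, 0
R0 = Σ lx·mx = 0 + 0.676 + 0.56925 + 0.231 + 0.088 + 0 = 1.56425
Σ x·lx·mx = 2.8595; T = 2.8595/1.56425 = 1.82803…
r ≈ ln(R0)/T = ln(1.56425)/1.82803… = 0.24475… → 0.245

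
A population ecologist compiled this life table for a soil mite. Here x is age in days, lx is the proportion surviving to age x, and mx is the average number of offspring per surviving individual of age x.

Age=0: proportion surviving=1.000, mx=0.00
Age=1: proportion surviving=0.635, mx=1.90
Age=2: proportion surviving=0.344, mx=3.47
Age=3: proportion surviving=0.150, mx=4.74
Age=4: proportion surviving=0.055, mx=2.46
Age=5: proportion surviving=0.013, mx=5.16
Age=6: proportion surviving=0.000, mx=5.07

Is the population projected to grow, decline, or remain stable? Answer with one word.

R0 = Σ lx·mx = 0 + 1.2065 + 1.19368 + 0.711 + 0.1353 + 0.06708 + 0 = 3.31356
R0 > 1, so the population is growing.

growing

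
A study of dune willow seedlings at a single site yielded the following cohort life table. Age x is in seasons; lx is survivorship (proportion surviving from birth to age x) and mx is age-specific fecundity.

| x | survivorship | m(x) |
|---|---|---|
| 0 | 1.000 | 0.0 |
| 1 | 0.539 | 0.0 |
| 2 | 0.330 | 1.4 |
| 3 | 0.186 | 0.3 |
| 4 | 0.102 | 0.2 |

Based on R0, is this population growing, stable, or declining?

declining

R0 = Σ lx·mx = 0 + 0 + 0.462 + 0.0558 + 0.0204 = 0.5382
R0 < 1, so the population is declining.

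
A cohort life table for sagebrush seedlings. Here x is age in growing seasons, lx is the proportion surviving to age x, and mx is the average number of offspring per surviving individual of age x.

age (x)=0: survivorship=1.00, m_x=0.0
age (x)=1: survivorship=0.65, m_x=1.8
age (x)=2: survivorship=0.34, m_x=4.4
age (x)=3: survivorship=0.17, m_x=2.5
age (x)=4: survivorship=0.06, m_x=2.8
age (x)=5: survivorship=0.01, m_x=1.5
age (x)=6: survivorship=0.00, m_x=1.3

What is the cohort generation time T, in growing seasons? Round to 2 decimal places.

1.89

lx·mx: 0, 1.17, 1.496, 0.425, 0.168, 0.015, 0 → R0 = 3.274
x·lx·mx: 0, 1.17, 2.992, 1.275, 0.672, 0.075, 0 → Σ = 6.184
T = 6.184 / 3.274 = 1.888821… → 1.89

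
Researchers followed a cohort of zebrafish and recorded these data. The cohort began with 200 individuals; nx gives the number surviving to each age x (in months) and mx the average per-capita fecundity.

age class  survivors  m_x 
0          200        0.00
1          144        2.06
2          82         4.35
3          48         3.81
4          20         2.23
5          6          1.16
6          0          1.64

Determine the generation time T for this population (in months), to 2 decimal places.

2.00

lx = nx/n0 = nx/200: 1, 0.72, 0.41, 0.24, 0.1, 0.03, 0
lx·mx: 0, 1.4832, 1.7835, 0.9144, 0.223, 0.0348, 0 → R0 = 4.4389
x·lx·mx: 0, 1.4832, 3.567, 2.7432, 0.892, 0.174, 0 → Σ = 8.8594
T = 8.8594 / 4.4389 = 1.995855… → 2.00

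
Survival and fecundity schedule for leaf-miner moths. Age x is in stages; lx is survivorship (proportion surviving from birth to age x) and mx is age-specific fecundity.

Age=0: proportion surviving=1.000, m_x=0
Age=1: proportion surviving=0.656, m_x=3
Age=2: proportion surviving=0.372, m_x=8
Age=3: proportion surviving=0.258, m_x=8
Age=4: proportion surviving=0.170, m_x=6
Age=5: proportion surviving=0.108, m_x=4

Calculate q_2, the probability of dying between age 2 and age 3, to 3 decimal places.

0.306

q_2 = (l_2 − l_3) / l_2 = (0.372 − 0.258) / 0.372
     = 0.114 / 0.372 = 0.306452… → 0.306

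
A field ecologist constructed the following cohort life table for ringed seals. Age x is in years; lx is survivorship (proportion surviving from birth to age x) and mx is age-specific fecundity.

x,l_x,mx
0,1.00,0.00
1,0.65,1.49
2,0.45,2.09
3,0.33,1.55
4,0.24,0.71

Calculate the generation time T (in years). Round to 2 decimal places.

lx·mx: 0, 0.9685, 0.9405, 0.5115, 0.1704 → R0 = 2.5909
x·lx·mx: 0, 0.9685, 1.881, 1.5345, 0.6816 → Σ = 5.0656
T = 5.0656 / 2.5909 = 1.955151… → 1.96

1.96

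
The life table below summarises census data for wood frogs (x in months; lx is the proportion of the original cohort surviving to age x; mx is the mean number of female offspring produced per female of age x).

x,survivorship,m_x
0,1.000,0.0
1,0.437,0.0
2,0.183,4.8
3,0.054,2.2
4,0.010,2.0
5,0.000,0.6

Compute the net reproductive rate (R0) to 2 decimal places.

1.02

lx·mx by age: 0, 0, 0.8784, 0.1188, 0.02, 0
R0 = Σ lx·mx = 1.0172 → 1.02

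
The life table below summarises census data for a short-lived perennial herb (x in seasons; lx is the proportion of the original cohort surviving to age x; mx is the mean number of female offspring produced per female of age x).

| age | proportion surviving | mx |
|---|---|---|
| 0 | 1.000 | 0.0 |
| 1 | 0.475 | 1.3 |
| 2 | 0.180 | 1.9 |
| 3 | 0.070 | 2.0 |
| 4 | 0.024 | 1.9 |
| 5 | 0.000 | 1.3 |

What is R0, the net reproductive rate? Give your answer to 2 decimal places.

1.15

lx·mx by age: 0, 0.6175, 0.342, 0.14, 0.0456, 0
R0 = Σ lx·mx = 1.1451 → 1.15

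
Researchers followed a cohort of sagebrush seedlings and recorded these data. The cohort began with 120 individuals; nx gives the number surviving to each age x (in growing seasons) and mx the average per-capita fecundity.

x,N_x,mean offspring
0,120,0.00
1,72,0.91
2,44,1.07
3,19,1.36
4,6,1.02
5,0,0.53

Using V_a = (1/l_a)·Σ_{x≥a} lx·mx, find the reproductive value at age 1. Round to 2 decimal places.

lx = nx/n0 = nx/120: 1, 0.6, 0.36667…, 0.15833…, 0.05, 0
lx·mx for x ≥ 1: 0.546, 0.392333…, 0.215333…, 0.051, 0 → sum = 1.204667…
V_1 = 1.204667… / l_1 = 1.204667… / 0.6 = 2.007778… → 2.01

2.01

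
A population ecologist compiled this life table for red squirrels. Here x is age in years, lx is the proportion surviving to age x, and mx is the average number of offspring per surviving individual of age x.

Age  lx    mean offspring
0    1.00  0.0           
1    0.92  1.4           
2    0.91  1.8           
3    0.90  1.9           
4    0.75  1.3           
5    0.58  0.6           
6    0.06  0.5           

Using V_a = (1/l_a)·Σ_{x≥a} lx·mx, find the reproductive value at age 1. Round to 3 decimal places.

lx·mx for x ≥ 1: 1.288, 1.638, 1.71, 0.975, 0.348, 0.03 → sum = 5.989
V_1 = 5.989 / l_1 = 5.989 / 0.92 = 6.509783… → 6.510

6.510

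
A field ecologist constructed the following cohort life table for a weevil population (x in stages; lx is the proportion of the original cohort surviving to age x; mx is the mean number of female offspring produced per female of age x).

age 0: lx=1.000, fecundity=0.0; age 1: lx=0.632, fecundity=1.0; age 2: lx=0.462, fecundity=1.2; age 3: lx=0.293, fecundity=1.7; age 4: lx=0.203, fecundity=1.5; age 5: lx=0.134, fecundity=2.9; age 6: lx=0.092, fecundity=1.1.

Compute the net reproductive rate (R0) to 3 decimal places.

2.479

lx·mx by age: 0, 0.632, 0.5544, 0.4981, 0.3045, 0.3886, 0.1012
R0 = Σ lx·mx = 2.4788 → 2.479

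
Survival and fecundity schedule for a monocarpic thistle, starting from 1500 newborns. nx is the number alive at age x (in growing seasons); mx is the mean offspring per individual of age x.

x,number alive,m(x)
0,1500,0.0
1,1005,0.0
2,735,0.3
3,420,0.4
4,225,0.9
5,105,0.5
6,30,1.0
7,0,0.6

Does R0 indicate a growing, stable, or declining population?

lx = nx/n0 = nx/1500: 1, 0.67, 0.49, 0.28, 0.15, 0.07, 0.02, 0
R0 = Σ lx·mx = 0 + 0 + 0.147 + 0.112 + 0.135 + 0.035 + 0.02 + 0 = 0.449
R0 < 1, so the population is declining.

declining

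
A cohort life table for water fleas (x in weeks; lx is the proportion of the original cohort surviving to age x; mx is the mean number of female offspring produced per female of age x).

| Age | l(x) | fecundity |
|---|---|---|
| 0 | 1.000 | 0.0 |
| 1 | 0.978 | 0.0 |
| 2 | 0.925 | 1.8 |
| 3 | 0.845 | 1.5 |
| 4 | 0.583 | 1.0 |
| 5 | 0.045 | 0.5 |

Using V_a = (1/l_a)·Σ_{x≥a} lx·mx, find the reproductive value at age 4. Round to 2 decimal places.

1.04

lx·mx for x ≥ 4: 0.583, 0.0225 → sum = 0.6055
V_4 = 0.6055 / l_4 = 0.6055 / 0.583 = 1.038593… → 1.04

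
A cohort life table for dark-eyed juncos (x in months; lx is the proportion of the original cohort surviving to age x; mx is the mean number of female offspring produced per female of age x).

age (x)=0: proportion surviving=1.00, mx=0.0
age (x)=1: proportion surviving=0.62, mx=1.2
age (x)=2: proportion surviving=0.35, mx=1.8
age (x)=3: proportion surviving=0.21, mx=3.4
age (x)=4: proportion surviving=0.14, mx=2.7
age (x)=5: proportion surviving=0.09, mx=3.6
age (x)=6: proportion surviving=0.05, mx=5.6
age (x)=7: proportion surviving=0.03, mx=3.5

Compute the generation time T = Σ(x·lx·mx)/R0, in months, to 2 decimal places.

3.05

lx·mx: 0, 0.744, 0.63, 0.714, 0.378, 0.324, 0.28, 0.105 → R0 = 3.175
x·lx·mx: 0, 0.744, 1.26, 2.142, 1.512, 1.62, 1.68, 0.735 → Σ = 9.693
T = 9.693 / 3.175 = 3.052913… → 3.05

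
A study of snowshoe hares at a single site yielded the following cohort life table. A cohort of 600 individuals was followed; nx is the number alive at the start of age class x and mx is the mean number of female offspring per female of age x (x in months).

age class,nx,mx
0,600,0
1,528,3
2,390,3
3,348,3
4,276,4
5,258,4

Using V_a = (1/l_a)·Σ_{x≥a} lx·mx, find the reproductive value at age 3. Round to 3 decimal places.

9.138

lx = nx/n0 = nx/600: 1, 0.88, 0.65, 0.58, 0.46, 0.43
lx·mx for x ≥ 3: 1.74, 1.84, 1.72 → sum = 5.3
V_3 = 5.3 / l_3 = 5.3 / 0.58 = 9.137931… → 9.138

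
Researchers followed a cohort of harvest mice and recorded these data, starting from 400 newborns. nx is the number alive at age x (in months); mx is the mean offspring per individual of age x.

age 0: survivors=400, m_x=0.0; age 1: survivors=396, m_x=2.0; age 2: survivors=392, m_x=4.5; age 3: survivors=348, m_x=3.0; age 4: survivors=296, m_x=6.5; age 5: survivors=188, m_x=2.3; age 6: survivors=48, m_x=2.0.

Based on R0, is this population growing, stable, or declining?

growing

lx = nx/n0 = nx/400: 1, 0.99, 0.98, 0.87, 0.74, 0.47, 0.12
R0 = Σ lx·mx = 0 + 1.98 + 4.41 + 2.61 + 4.81 + 1.081 + 0.24 = 15.131
R0 > 1, so the population is growing.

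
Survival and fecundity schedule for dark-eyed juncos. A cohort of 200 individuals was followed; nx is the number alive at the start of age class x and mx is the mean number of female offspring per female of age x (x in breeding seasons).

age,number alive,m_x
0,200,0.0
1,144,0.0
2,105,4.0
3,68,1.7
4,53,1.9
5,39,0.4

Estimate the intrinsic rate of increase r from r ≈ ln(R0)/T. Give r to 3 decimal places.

lx = nx/n0 = nx/200: 1, 0.72, 0.525, 0.34, 0.265, 0.195
R0 = Σ lx·mx = 0 + 0 + 2.1 + 0.578 + 0.5035 + 0.078 = 3.2595
Σ x·lx·mx = 8.338; T = 8.338/3.2595 = 2.55806…
r ≈ ln(R0)/T = ln(3.2595)/2.55806… = 0.4619… → 0.462

0.462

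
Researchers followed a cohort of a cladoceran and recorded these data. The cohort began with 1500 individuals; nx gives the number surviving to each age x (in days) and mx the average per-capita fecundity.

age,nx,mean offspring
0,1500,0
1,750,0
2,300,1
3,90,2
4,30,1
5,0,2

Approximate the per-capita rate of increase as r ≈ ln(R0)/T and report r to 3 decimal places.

lx = nx/n0 = nx/1500: 1, 0.5, 0.2, 0.06, 0.02, 0
R0 = Σ lx·mx = 0 + 0 + 0.2 + 0.12 + 0.02 + 0 = 0.34
Σ x·lx·mx = 0.84; T = 0.84/0.34 = 2.47059…
r ≈ ln(R0)/T = ln(0.34)/2.47059… = -0.43666… → -0.437

-0.437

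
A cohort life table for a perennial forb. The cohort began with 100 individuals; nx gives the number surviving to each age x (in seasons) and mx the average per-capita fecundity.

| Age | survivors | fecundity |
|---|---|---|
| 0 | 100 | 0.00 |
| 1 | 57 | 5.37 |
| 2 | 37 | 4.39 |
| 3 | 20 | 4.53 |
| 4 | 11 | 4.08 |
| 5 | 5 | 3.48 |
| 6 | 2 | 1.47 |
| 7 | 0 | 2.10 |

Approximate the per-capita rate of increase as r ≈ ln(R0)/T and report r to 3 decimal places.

lx = nx/n0 = nx/100: 1, 0.57, 0.37, 0.2, 0.11, 0.05, 0.02, 0
R0 = Σ lx·mx = 0 + 3.0609 + 1.6243 + 0.906 + 0.4488 + 0.174 + 0.0294 + 0 = 6.2434
Σ x·lx·mx = 11.8691; T = 11.8691/6.2434 = 1.90106…
r ≈ ln(R0)/T = ln(6.2434)/1.90106… = 0.96342… → 0.963

0.963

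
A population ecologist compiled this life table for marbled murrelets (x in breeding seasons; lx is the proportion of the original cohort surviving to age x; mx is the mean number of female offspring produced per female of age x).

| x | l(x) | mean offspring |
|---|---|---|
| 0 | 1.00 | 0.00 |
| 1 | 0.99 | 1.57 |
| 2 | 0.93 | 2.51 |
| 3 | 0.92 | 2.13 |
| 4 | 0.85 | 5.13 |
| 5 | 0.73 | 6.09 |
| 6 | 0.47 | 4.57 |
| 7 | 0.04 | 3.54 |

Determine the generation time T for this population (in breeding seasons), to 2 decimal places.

3.87

lx·mx: 0, 1.5543, 2.3343, 1.9596, 4.3605, 4.4457, 2.1479, 0.1416 → R0 = 16.9439
x·lx·mx: 0, 1.5543, 4.6686, 5.8788, 17.442, 22.2285, 12.8874, 0.9912 → Σ = 65.6508
T = 65.6508 / 16.9439 = 3.874598… → 3.87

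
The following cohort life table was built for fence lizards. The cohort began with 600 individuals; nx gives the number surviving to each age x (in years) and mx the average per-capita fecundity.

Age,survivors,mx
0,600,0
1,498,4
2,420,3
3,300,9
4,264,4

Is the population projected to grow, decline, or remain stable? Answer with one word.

lx = nx/n0 = nx/600: 1, 0.83, 0.7, 0.5, 0.44
R0 = Σ lx·mx = 0 + 3.32 + 2.1 + 4.5 + 1.76 = 11.68
R0 > 1, so the population is growing.

growing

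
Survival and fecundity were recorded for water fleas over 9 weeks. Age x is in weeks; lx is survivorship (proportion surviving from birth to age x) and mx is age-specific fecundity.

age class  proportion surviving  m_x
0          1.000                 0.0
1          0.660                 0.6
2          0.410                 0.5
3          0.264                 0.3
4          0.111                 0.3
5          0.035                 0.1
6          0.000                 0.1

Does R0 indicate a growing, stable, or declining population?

R0 = Σ lx·mx = 0 + 0.396 + 0.205 + 0.0792 + 0.0333 + 0.0035 + 0 = 0.717
R0 < 1, so the population is declining.

declining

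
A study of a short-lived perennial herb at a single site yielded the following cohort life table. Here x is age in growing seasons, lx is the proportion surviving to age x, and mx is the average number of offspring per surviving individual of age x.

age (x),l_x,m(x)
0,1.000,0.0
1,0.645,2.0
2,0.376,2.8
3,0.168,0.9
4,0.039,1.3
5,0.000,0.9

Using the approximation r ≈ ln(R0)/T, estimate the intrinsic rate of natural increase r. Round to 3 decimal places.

R0 = Σ lx·mx = 0 + 1.29 + 1.0528 + 0.1512 + 0.0507 + 0 = 2.5447
Σ x·lx·mx = 4.052; T = 4.052/2.5447 = 1.59233…
r ≈ ln(R0)/T = ln(2.5447)/1.59233… = 0.58657… → 0.587

0.587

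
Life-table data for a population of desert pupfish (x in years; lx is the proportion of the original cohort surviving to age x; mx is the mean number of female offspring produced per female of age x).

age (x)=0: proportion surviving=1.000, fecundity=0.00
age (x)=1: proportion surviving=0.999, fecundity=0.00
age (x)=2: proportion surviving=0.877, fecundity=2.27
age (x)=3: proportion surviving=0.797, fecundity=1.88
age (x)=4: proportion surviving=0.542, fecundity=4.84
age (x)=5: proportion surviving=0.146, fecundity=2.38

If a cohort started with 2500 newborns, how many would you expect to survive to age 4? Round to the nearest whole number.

Expected survivors = N0 · l_4 = 2500 × 0.542 = 1355 → 1355

1355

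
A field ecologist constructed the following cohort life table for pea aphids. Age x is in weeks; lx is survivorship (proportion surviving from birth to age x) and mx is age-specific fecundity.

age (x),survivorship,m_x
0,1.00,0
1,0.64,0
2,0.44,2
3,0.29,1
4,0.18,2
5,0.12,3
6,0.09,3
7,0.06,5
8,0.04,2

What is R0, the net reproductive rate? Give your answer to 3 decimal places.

2.540

lx·mx by age: 0, 0, 0.88, 0.29, 0.36, 0.36, 0.27, 0.3, 0.08
R0 = Σ lx·mx = 2.54 → 2.540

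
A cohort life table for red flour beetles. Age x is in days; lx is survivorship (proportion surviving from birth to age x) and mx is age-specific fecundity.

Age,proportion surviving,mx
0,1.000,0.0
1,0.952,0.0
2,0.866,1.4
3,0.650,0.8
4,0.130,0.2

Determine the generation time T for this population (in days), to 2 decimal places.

lx·mx: 0, 0, 1.2124, 0.52, 0.026 → R0 = 1.7584
x·lx·mx: 0, 0, 2.4248, 1.56, 0.104 → Σ = 4.0888
T = 4.0888 / 1.7584 = 2.325296… → 2.33

2.33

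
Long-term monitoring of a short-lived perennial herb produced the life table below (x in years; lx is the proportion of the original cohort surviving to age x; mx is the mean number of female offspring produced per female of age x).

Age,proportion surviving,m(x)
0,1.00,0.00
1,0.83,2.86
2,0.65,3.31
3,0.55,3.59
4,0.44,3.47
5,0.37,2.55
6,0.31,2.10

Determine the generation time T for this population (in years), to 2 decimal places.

2.84

lx·mx: 0, 2.3738, 2.1515, 1.9745, 1.5268, 0.9435, 0.651 → R0 = 9.6211
x·lx·mx: 0, 2.3738, 4.303, 5.9235, 6.1072, 4.7175, 3.906 → Σ = 27.331
T = 27.331 / 9.6211 = 2.840735… → 2.84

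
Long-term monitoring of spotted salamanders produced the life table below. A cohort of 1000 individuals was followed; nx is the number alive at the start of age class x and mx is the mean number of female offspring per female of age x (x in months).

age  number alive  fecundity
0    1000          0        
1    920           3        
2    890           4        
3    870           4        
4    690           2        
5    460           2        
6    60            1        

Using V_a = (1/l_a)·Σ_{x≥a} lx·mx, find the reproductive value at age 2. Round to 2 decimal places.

lx = nx/n0 = nx/1000: 1, 0.92, 0.89, 0.87, 0.69, 0.46, 0.06
lx·mx for x ≥ 2: 3.56, 3.48, 1.38, 0.92, 0.06 → sum = 9.4
V_2 = 9.4 / l_2 = 9.4 / 0.89 = 10.561798… → 10.56

10.56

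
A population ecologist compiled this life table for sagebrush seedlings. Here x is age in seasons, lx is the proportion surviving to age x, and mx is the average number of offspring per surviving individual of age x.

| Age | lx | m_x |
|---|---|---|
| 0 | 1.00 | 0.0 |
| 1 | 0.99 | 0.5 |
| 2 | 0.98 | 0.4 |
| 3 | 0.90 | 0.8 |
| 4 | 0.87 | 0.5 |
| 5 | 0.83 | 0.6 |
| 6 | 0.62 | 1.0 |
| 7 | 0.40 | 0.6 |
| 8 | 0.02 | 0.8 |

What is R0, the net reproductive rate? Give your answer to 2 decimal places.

lx·mx by age: 0, 0.495, 0.392, 0.72, 0.435, 0.498, 0.62, 0.24, 0.016
R0 = Σ lx·mx = 3.416 → 3.42

3.42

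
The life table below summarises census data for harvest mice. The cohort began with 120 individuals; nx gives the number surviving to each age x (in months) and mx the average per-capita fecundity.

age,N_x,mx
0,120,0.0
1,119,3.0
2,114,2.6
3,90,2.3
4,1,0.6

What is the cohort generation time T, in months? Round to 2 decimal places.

lx = nx/n0 = nx/120: 1, 0.99167…, 0.95, 0.75, 0.00833…
lx·mx: 0, 2.975…, 2.47, 1.725, 0.005… → R0 = 7.175…
x·lx·mx: 0, 2.975…, 4.94, 5.175, 0.02… → Σ = 13.11…
T = 13.11… / 7.175… = 1.827178… → 1.83

1.83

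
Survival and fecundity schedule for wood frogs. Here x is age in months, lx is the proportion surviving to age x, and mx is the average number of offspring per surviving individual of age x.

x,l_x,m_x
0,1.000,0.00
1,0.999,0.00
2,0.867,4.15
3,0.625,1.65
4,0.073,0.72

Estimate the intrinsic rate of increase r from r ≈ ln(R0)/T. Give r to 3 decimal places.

R0 = Σ lx·mx = 0 + 0 + 3.59805 + 1.03125 + 0.05256 = 4.68186
Σ x·lx·mx = 10.50009; T = 10.50009/4.68186 = 2.24272…
r ≈ ln(R0)/T = ln(4.68186)/2.24272… = 0.68831… → 0.688

0.688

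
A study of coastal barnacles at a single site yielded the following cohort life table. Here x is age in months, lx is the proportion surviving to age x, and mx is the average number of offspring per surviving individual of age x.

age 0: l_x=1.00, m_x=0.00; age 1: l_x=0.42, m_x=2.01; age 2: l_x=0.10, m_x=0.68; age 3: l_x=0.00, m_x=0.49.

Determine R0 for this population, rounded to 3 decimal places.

lx·mx by age: 0, 0.8442, 0.068, 0
R0 = Σ lx·mx = 0.9122 → 0.912

0.912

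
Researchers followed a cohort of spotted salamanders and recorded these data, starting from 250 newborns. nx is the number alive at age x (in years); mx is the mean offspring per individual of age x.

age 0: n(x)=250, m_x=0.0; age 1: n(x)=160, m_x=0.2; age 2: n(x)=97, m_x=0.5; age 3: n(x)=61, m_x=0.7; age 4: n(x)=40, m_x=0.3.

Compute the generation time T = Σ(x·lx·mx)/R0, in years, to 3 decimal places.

lx = nx/n0 = nx/250: 1, 0.64, 0.388, 0.244, 0.16
lx·mx: 0, 0.128, 0.194, 0.1708, 0.048 → R0 = 0.5408
x·lx·mx: 0, 0.128, 0.388, 0.5124, 0.192 → Σ = 1.2204
T = 1.2204 / 0.5408 = 2.256657… → 2.257

2.257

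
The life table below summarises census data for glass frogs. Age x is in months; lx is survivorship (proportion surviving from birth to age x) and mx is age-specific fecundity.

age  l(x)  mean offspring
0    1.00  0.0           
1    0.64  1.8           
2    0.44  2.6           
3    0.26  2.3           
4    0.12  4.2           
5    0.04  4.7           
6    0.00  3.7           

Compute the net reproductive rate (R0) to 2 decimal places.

3.59

lx·mx by age: 0, 1.152, 1.144, 0.598, 0.504, 0.188, 0
R0 = Σ lx·mx = 3.586 → 3.59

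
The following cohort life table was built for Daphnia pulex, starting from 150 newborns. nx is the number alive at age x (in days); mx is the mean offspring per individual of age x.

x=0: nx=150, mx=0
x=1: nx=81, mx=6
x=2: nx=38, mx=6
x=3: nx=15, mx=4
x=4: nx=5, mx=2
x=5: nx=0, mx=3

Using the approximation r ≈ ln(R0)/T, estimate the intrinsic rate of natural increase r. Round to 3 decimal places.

lx = nx/n0 = nx/150: 1, 0.54, 0.25333…, 0.1, 0.03333…, 0
R0 = Σ lx·mx = 0 + 3.24 + 1.52… + 0.4 + 0.06667… + 0 = 5.226667…
Σ x·lx·mx = 7.746667…; T = 7.746667…/5.226667… = 1.48214…
r ≈ ln(R0)/T = ln(5.226667…)/1.48214… = 1.1158… → 1.116

1.116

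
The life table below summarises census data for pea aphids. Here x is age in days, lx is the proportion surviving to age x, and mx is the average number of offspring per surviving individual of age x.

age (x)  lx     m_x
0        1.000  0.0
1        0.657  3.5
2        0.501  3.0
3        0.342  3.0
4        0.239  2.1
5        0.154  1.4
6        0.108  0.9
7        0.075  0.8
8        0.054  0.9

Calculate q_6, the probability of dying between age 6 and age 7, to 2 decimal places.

q_6 = (l_6 − l_7) / l_6 = (0.108 − 0.075) / 0.108
     = 0.033 / 0.108 = 0.305556… → 0.31

0.31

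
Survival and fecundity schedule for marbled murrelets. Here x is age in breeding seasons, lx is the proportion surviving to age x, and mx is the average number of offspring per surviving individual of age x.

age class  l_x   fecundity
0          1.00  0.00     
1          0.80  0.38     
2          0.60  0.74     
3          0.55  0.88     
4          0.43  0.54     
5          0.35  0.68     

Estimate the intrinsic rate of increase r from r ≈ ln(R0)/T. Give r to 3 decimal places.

R0 = Σ lx·mx = 0 + 0.304 + 0.444 + 0.484 + 0.2322 + 0.238 = 1.7022
Σ x·lx·mx = 4.7628; T = 4.7628/1.7022 = 2.79803…
r ≈ ln(R0)/T = ln(1.7022)/2.79803… = 0.19011… → 0.190

0.190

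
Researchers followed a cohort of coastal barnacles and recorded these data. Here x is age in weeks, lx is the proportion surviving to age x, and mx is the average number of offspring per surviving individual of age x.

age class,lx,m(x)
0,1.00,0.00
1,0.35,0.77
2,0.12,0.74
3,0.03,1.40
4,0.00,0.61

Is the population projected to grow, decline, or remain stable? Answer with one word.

declining

R0 = Σ lx·mx = 0 + 0.2695 + 0.0888 + 0.042 + 0 = 0.4003
R0 < 1, so the population is declining.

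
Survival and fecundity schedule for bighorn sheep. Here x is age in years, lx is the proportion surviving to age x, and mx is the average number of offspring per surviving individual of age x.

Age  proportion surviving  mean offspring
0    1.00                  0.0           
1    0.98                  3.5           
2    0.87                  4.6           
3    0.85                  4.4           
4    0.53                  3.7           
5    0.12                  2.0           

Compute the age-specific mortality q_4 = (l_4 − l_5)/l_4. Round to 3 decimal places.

q_4 = (l_4 − l_5) / l_4 = (0.53 − 0.12) / 0.53
     = 0.41 / 0.53 = 0.773585… → 0.774

0.774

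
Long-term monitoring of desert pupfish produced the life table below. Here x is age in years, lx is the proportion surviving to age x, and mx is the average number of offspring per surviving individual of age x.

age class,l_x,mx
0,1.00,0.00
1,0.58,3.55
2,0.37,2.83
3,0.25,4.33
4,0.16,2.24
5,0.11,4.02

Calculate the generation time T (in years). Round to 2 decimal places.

lx·mx: 0, 2.059, 1.0471, 1.0825, 0.3584, 0.4422 → R0 = 4.9892
x·lx·mx: 0, 2.059, 2.0942, 3.2475, 1.4336, 2.211 → Σ = 11.0453
T = 11.0453 / 4.9892 = 2.213842… → 2.21

2.21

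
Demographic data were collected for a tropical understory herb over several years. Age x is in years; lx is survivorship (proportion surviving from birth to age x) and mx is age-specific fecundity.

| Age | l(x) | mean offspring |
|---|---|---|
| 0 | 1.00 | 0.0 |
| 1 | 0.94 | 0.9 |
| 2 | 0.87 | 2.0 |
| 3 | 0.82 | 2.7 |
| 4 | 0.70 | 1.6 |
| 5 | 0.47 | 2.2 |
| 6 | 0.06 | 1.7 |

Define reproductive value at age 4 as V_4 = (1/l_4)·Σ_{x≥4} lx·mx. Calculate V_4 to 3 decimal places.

3.223

lx·mx for x ≥ 4: 1.12, 1.034, 0.102 → sum = 2.256
V_4 = 2.256 / l_4 = 2.256 / 0.7 = 3.222857… → 3.223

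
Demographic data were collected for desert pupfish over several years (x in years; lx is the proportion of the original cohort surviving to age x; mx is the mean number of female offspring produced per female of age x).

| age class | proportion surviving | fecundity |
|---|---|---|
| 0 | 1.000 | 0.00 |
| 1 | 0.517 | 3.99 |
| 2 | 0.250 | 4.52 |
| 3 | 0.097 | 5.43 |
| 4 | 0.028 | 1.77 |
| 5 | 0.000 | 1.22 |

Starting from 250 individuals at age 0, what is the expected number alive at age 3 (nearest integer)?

Expected survivors = N0 · l_3 = 250 × 0.097 = 24.25 → 24

24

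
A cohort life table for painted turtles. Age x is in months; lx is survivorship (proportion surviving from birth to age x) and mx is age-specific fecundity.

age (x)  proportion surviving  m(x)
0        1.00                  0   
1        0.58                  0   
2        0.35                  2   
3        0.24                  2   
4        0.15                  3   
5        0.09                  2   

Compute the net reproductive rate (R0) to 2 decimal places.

lx·mx by age: 0, 0, 0.7, 0.48, 0.45, 0.18
R0 = Σ lx·mx = 1.81 → 1.81

1.81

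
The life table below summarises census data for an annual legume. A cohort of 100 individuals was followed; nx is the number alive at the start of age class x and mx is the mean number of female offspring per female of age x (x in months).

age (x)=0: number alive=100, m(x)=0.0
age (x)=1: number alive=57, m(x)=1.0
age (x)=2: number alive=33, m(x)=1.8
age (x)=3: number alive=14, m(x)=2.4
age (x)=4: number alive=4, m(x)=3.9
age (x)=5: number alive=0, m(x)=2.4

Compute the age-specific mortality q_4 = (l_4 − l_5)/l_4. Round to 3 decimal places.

1.000

lx = nx/n0 = nx/100: 1, 0.57, 0.33, 0.14, 0.04, 0
q_4 = (l_4 − l_5) / l_4 = (0.04 − 0) / 0.04
     = 0.04 / 0.04 = 1 → 1.000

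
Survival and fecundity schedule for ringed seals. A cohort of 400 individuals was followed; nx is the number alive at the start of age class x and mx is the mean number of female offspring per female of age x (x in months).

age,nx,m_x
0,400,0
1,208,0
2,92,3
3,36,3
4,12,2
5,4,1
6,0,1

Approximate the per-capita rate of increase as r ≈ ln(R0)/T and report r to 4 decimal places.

lx = nx/n0 = nx/400: 1, 0.52, 0.23, 0.09, 0.03, 0.01, 0
R0 = Σ lx·mx = 0 + 0 + 0.69 + 0.27 + 0.06 + 0.01 + 0 = 1.03
Σ x·lx·mx = 2.48; T = 2.48/1.03 = 2.40777…
r ≈ ln(R0)/T = ln(1.03)/2.40777… = 0.012276… → 0.0123

0.0123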